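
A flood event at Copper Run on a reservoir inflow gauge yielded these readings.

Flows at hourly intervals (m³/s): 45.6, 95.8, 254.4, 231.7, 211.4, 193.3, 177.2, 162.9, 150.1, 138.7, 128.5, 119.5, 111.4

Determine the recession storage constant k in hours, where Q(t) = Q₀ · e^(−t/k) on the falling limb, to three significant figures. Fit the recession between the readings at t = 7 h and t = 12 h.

k ≈ 13.2 h

On the falling limb, Q drops from 162.9 to 111.4 m³/s between t = 7 h and t = 12 h (Δt = 5 h).
k = −Δt / ln(Q₂/Q₁) = −5 / ln(111.4/162.9) = 13.2 h.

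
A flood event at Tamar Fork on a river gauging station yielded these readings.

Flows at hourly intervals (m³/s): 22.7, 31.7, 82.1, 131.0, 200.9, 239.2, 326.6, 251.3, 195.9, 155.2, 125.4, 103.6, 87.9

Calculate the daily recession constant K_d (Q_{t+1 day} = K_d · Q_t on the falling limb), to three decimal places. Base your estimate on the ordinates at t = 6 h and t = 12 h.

K_d ≈ 0.005

Between t = 6 h and t = 12 h the flow falls from 326.6 to 87.9 m³/s over 6×1 h = 6 h.
Per-interval ratio K = (87.9/326.6)^(1/6) = 0.8035; K_d = K^(24/1) = 0.005.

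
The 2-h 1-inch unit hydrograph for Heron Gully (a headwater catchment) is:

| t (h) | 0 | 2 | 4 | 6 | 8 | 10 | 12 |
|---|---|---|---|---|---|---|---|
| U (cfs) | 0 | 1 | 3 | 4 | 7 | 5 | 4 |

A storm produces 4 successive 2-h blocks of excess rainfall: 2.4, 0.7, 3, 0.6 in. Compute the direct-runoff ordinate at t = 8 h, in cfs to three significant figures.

Q ≈ 29.2 cfs

By discrete convolution, Q_j = Σ (P_i / 1 in) · U_{j−i}.
At t = 8 h (j=4): Q = (2.4/1)·7 + (0.7/1)·4 + (3/1)·3 + (0.6/1)·1 = 29.2 cfs.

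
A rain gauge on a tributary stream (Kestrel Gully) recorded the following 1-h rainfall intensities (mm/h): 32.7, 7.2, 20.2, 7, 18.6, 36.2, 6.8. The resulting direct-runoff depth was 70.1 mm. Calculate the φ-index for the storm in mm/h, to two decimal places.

Only the 4 blocks with intensity above φ contribute runoff: 32.7, 20.2, 18.6, 36.2 mm/h.
Σ(I−φ)·Δt = d  ⇒  (32.7+20.2+18.6+36.2 − 4φ)·1 = 70.1
φ = (107.7 − 70.1/1) / 4 = 9.40 mm/h.

φ ≈ 9.40 mm/h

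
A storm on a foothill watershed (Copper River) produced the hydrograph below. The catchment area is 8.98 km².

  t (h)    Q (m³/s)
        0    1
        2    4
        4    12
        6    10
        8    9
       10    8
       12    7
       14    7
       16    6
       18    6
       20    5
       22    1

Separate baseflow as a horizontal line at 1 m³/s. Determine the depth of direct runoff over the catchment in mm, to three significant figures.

d ≈ 51.3 mm

Direct runoff: 0.0, 3.0, 11.0, 9.0, 8.0, 7.0, 6.0, 6.0, 5.0, 5.0, 4.0, 0.0 m³/s; ΣQ_DR = 64.00 m³/s.
V = ΣQ_DR · Δt = 64.00 × 7200 s = 4.608 × 10^5 m³.
Over A = 8.98 km², depth = V / A = 51.3 mm.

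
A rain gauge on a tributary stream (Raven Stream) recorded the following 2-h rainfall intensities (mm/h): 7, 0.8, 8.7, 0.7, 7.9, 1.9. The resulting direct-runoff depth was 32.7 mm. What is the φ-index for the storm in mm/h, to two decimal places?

Only the 3 blocks with intensity above φ contribute runoff: 7, 8.7, 7.9 mm/h.
Σ(I−φ)·Δt = d  ⇒  (7+8.7+7.9 − 3φ)·2 = 32.7
φ = (23.60 − 32.7/2) / 3 = 2.42 mm/h.

φ ≈ 2.42 mm/h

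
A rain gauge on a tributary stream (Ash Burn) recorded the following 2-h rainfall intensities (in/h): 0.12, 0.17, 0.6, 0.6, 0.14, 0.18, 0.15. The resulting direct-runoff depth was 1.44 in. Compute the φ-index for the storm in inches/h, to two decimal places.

Only the 2 blocks with intensity above φ contribute runoff: 0.6, 0.6 in/h.
Σ(I−φ)·Δt = d  ⇒  (0.6+0.6 − 2φ)·2 = 1.44
φ = (1.200 − 1.44/2) / 2 = 0.24 in/h.

φ ≈ 0.24 in/h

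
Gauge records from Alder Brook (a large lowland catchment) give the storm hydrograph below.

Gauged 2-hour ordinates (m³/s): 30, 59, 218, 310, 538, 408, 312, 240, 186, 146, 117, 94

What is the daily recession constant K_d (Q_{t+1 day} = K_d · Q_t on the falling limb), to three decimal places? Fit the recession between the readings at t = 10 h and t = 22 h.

Between t = 10 h and t = 22 h the flow falls from 408 to 94 m³/s over 6×2 h = 12 h.
Per-interval ratio K = (94/408)^(1/6) = 0.7830; K_d = K^(24/2) = 0.053.

K_d ≈ 0.053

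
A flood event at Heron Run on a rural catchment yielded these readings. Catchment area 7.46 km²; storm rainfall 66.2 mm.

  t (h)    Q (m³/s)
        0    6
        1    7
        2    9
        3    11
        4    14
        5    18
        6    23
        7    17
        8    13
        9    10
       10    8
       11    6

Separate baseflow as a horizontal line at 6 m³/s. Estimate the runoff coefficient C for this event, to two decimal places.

ΣQ_DR = 70.00 m³/s; V = ΣQ_DR·Δt = 2.520 × 10^5 m³.
Runoff depth d = V / A = 33.78 mm.
C = d / P = 33.78 / 66.2 = 0.51.

C ≈ 0.51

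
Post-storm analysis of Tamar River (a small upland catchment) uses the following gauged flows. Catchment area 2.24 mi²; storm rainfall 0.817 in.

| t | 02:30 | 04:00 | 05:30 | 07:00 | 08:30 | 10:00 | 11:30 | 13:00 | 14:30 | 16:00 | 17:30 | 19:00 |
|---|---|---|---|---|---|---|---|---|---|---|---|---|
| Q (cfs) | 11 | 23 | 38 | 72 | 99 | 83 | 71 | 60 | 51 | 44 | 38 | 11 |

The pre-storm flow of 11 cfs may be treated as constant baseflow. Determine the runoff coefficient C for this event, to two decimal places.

ΣQ_DR = 469.0 cfs; V = ΣQ_DR·Δt = 2.533 × 10^6 ft³.
Runoff depth d = V / A = 0.4867 in.
C = d / P = 0.4867 / 0.817 = 0.60.

C ≈ 0.60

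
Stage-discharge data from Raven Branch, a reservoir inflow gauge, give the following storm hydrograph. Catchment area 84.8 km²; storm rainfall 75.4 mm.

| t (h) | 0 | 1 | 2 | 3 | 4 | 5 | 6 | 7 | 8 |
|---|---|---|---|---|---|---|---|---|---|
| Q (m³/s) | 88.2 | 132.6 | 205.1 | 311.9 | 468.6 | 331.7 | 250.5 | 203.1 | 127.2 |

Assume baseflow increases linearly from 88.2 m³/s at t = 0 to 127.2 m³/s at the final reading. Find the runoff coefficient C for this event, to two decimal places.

ΣQ_DR = 1150 m³/s; V = ΣQ_DR·Δt = 4.139 × 10^6 m³.
Runoff depth d = V / A = 48.80 mm.
C = d / P = 48.80 / 75.4 = 0.65.

C ≈ 0.65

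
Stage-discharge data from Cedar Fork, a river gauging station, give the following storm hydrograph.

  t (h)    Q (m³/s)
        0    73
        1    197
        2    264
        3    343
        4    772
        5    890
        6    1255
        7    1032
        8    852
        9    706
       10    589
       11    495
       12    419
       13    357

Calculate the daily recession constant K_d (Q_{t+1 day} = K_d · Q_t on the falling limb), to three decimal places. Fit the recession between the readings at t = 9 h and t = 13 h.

K_d ≈ 0.017

Between t = 9 h and t = 13 h the flow falls from 706 to 357 m³/s over 4×1 h = 4 h.
Per-interval ratio K = (357/706)^(1/4) = 0.8433; K_d = K^(24/1) = 0.017.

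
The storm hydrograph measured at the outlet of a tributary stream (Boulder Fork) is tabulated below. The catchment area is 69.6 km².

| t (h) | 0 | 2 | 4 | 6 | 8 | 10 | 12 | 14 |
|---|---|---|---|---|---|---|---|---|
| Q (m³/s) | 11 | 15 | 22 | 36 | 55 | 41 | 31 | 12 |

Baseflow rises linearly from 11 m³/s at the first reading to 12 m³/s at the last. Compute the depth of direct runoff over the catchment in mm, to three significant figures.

Direct runoff: 0.00, 3.86, 10.71, 24.57, 43.43, 29.29, 19.14, 0.00 m³/s; ΣQ_DR = 131.0 m³/s.
V = ΣQ_DR · Δt = 131.0 × 7200 s = 9.432 × 10^5 m³.
Over A = 69.6 km², depth = V / A = 13.6 mm.

d ≈ 13.6 mm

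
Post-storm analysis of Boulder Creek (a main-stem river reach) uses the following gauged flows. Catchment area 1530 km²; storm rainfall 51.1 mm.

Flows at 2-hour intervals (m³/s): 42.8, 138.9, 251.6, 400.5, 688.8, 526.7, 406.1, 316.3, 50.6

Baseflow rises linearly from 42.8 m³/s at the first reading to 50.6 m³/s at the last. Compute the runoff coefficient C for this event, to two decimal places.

ΣQ_DR = 2402 m³/s; V = ΣQ_DR·Δt = 1.729 × 10^7 m³.
Runoff depth d = V / A = 11.30 mm.
C = d / P = 11.30 / 51.1 = 0.22.

C ≈ 0.22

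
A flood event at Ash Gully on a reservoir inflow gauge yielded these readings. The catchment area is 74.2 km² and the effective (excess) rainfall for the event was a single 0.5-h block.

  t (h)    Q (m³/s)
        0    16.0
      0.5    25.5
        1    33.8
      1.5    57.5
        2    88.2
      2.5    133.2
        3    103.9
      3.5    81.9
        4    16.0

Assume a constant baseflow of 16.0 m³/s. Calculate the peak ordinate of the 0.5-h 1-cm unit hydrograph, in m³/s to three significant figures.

Direct runoff: 0.0, 9.5, 17.8, 41.5, 72.2, 117.2, 87.9, 65.9, 0.0 m³/s; ΣQ_DR = 412.0 m³/s, peak = 117.2 m³/s.
Runoff depth d = ΣQ_DR·Δt / A = 412.0 × 1800 / (74.2 km²) = 9.995 mm.
The 1-cm UH is the DRH scaled by (10 mm)/d, so U_p = 117.2 × 10/9.995 = 117 m³/s.

U_p ≈ 117 m³/s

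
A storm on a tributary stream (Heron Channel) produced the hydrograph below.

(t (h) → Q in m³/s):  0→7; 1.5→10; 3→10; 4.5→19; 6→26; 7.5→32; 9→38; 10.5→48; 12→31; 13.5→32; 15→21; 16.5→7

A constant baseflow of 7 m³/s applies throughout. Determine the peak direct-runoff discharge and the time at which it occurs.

Subtracting baseflow gives direct-runoff ordinates: 0.0, 3.0, 3.0, 12.0, 19.0, 25.0, 31.0, 41.0, 24.0, 25.0, 14.0, 0.0 m³/s.
The maximum is 41.0 m³/s, occurring at the reading for t = 10.5 h.

Q_p = 41.0 m³/s at t = 10.5 h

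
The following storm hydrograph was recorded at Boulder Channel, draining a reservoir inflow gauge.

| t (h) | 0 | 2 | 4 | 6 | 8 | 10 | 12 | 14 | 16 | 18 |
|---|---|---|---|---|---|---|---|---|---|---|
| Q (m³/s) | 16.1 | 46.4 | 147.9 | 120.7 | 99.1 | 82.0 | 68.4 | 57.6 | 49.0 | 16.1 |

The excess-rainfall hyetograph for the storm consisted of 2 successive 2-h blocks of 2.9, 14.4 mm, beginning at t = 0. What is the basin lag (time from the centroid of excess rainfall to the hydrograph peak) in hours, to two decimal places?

Centroid of excess rainfall: t_c = Σ P_i·t̄_i / ΣP_i = 2.6647 h (block centres at 1, 3 h).
Hydrograph peak occurs at t = 4 h, so basin lag t_L = 4 − 2.6647 = 1.34 h.

t_L ≈ 1.34 h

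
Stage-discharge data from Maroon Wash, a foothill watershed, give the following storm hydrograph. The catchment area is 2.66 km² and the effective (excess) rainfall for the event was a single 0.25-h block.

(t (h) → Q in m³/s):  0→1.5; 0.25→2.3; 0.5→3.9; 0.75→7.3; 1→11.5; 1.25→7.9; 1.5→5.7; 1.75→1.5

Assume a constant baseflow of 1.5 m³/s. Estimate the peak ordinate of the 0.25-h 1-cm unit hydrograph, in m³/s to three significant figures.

Direct runoff: 0.0, 0.8, 2.4, 5.8, 10.0, 6.4, 4.2, 0.0 m³/s; ΣQ_DR = 29.60 m³/s, peak = 10.0 m³/s.
Runoff depth d = ΣQ_DR·Δt / A = 29.60 × 900 / (2.66 km²) = 10.02 mm.
The 1-cm UH is the DRH scaled by (10 mm)/d, so U_p = 10.0 × 10/10.02 = 9.98 m³/s.

U_p ≈ 9.98 m³/s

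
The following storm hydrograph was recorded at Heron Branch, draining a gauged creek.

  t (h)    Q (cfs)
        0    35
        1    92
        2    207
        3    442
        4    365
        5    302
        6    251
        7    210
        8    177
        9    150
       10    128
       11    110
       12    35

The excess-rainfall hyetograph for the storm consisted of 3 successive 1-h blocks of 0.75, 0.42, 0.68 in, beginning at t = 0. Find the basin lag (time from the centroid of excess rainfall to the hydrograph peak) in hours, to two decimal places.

t_L ≈ 1.54 h

Centroid of excess rainfall: t_c = Σ P_i·t̄_i / ΣP_i = 1.4622 h (block centres at 0.5, 1.5, 2.5 h).
Hydrograph peak occurs at t = 3 h, so basin lag t_L = 3 − 1.4622 = 1.54 h.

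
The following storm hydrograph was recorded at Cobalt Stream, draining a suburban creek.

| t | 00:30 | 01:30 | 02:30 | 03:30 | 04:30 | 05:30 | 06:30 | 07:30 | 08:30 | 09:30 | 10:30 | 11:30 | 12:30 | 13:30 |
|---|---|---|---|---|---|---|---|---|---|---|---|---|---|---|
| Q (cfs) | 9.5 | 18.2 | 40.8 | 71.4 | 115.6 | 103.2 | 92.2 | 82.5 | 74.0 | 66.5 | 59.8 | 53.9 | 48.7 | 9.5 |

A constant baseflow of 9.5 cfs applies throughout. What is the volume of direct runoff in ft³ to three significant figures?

V ≈ 2.57 × 10^6 ft³

Direct-runoff ordinates (Q − Q_b): 0.0, 8.7, 31.3, 61.9, 106.1, 93.7, 82.7, 73.0, 64.5, 57.0, 50.3, 44.4, 39.2, 0.0 cfs.
ΣQ_DR = 712.8 cfs.
With Δt = 1 h = 3600 s, V = ΣQ_DR · Δt = 712.8 × 3600 = 2.57 × 10^6 ft³.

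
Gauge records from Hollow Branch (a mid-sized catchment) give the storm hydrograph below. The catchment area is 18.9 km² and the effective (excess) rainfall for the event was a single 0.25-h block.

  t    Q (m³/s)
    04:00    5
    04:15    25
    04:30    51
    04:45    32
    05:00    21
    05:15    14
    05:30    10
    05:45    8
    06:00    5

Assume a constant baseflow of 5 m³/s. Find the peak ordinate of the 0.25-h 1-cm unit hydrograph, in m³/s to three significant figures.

Direct runoff: 0.0, 20.0, 46.0, 27.0, 16.0, 9.0, 5.0, 3.0, 0.0 m³/s; ΣQ_DR = 126.0 m³/s, peak = 46.0 m³/s.
Runoff depth d = ΣQ_DR·Δt / A = 126.0 × 900 / (18.9 km²) = 6.000 mm.
The 1-cm UH is the DRH scaled by (10 mm)/d, so U_p = 46.0 × 10/6.000 = 76.7 m³/s.

U_p ≈ 76.7 m³/s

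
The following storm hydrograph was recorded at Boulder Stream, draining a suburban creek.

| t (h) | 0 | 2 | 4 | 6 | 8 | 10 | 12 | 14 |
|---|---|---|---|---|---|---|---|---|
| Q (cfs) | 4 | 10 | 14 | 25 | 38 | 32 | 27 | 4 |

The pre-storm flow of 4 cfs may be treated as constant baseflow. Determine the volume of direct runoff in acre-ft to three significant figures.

Direct-runoff ordinates (Q − Q_b): 0.0, 6.0, 10.0, 21.0, 34.0, 28.0, 23.0, 0.0 cfs.
ΣQ_DR = 122.0 cfs.
With Δt = 2 h = 7200 s, V = ΣQ_DR · Δt = 122.0 × 7200 = 8.78 × 10^5 ft³ = 20.2 acre-ft.

V ≈ 20.2 acre-ft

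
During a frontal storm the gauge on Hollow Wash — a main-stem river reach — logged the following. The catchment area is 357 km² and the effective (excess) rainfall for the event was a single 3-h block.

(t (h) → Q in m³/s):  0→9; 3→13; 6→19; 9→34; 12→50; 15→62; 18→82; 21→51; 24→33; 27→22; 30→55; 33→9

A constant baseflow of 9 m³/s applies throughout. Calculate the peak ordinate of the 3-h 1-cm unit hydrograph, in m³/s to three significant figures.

Direct runoff: 0.0, 4.0, 10.0, 25.0, 41.0, 53.0, 73.0, 42.0, 24.0, 13.0, 46.0, 0.0 m³/s; ΣQ_DR = 331.0 m³/s, peak = 73.0 m³/s.
Runoff depth d = ΣQ_DR·Δt / A = 331.0 × 10800 / (357 km²) = 10.01 mm.
The 1-cm UH is the DRH scaled by (10 mm)/d, so U_p = 73.0 × 10/10.01 = 72.9 m³/s.

U_p ≈ 72.9 m³/s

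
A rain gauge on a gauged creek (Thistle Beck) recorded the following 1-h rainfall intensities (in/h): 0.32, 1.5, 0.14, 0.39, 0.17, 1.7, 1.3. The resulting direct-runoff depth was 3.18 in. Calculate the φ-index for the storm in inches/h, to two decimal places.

Only the 3 blocks with intensity above φ contribute runoff: 1.5, 1.7, 1.3 in/h.
Σ(I−φ)·Δt = d  ⇒  (1.5+1.7+1.3 − 3φ)·1 = 3.18
φ = (4.500 − 3.18/1) / 3 = 0.44 in/h.

φ ≈ 0.44 in/h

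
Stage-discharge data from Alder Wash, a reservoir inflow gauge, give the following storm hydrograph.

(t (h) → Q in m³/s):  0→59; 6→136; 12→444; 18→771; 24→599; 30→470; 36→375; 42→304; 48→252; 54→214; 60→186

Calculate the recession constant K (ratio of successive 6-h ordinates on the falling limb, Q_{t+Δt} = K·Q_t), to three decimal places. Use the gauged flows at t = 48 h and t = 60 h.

K ≈ 0.859

Using the recession-limb readings at t = 48 h and t = 60 h: Q falls from 252 to 186 m³/s over 2 intervals.
K = (Q₂/Q₁)^(1/2) = (186/252)^(1/2) = 0.859.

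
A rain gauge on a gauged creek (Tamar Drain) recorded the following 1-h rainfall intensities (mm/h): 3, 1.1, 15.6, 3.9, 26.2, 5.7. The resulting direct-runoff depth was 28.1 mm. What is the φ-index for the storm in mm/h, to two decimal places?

Only the 2 blocks with intensity above φ contribute runoff: 15.6, 26.2 mm/h.
Σ(I−φ)·Δt = d  ⇒  (15.6+26.2 − 2φ)·1 = 28.1
φ = (41.80 − 28.1/1) / 2 = 6.85 mm/h.

φ ≈ 6.85 mm/h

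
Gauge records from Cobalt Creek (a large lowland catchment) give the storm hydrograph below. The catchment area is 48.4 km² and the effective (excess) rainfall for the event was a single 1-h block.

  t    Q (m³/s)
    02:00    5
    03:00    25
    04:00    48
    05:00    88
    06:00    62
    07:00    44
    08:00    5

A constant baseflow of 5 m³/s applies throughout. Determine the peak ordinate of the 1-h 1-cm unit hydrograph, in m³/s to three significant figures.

U_p ≈ 46.1 m³/s

Direct runoff: 0.0, 20.0, 43.0, 83.0, 57.0, 39.0, 0.0 m³/s; ΣQ_DR = 242.0 m³/s, peak = 83.0 m³/s.
Runoff depth d = ΣQ_DR·Δt / A = 242.0 × 3600 / (48.4 km²) = 18.00 mm.
The 1-cm UH is the DRH scaled by (10 mm)/d, so U_p = 83.0 × 10/18.00 = 46.1 m³/s.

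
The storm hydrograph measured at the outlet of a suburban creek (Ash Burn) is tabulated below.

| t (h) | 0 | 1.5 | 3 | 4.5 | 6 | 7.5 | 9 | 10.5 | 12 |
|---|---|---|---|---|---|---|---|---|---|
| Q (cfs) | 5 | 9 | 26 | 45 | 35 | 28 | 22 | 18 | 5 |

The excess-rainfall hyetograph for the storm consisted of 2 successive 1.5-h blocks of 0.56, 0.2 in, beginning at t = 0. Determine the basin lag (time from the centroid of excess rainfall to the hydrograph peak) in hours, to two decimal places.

t_L ≈ 3.36 h

Centroid of excess rainfall: t_c = Σ P_i·t̄_i / ΣP_i = 1.1447 h (block centres at 0.75, 2.25 h).
Hydrograph peak occurs at t = 4.5 h, so basin lag t_L = 4.5 − 1.1447 = 3.36 h.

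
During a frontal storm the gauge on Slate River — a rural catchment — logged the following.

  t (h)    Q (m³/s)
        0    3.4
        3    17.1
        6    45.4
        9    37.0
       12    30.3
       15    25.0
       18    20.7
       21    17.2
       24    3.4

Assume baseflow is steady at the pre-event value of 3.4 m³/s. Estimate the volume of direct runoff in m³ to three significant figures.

V ≈ 1.82 × 10^6 m³

Direct-runoff ordinates (Q − Q_b): 0.0, 13.7, 42.0, 33.6, 26.9, 21.6, 17.3, 13.8, 0.0 m³/s.
ΣQ_DR = 168.9 m³/s.
With Δt = 3 h = 10800 s, V = ΣQ_DR · Δt = 168.9 × 10800 = 1.82 × 10^6 m³.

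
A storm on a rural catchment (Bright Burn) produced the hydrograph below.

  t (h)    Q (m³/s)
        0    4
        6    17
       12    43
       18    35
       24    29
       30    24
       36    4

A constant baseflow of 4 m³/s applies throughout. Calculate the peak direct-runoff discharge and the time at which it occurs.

Q_p = 39.0 m³/s at t = 12 h

Subtracting baseflow gives direct-runoff ordinates: 0.0, 13.0, 39.0, 31.0, 25.0, 20.0, 0.0 m³/s.
The maximum is 39.0 m³/s, occurring at the reading for t = 12 h.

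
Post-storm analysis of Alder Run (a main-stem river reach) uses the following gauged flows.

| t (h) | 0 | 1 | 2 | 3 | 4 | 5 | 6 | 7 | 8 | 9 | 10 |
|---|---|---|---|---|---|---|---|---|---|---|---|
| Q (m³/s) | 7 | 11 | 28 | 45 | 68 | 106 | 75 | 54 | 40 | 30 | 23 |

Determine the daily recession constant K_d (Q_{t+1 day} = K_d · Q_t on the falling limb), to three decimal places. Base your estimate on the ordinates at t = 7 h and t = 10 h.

Between t = 7 h and t = 10 h the flow falls from 54 to 23 m³/s over 3×1 h = 3 h.
Per-interval ratio K = (23/54)^(1/3) = 0.7524; K_d = K^(24/1) = 0.001.

K_d ≈ 0.001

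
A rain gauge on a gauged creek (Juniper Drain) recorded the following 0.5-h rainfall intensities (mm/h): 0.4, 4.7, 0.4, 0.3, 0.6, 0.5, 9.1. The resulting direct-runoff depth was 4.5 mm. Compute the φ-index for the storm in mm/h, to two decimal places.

Only the 2 blocks with intensity above φ contribute runoff: 4.7, 9.1 mm/h.
Σ(I−φ)·Δt = d  ⇒  (4.7+9.1 − 2φ)·0.5 = 4.5
φ = (13.80 − 4.5/0.5) / 2 = 2.40 mm/h.

φ ≈ 2.40 mm/h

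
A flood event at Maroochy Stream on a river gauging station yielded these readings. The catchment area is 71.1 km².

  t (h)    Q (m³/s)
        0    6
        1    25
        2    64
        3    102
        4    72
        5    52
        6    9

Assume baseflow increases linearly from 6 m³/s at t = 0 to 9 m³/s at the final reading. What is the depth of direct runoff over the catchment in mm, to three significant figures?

d ≈ 14.1 mm

Direct runoff: 0.00, 18.50, 57.00, 94.50, 64.00, 43.50, 0.00 m³/s; ΣQ_DR = 277.5 m³/s.
V = ΣQ_DR · Δt = 277.5 × 3600 s = 9.990 × 10^5 m³.
Over A = 71.1 km², depth = V / A = 14.1 mm.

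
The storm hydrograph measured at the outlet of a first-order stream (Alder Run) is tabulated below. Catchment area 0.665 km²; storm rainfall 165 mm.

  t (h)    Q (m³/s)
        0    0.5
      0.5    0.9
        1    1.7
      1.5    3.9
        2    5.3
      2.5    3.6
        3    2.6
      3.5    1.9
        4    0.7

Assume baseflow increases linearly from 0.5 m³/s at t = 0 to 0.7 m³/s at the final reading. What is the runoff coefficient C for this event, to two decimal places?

C ≈ 0.26

ΣQ_DR = 15.70 m³/s; V = ΣQ_DR·Δt = 28260 m³.
Runoff depth d = V / A = 42.50 mm.
C = d / P = 42.50 / 165 = 0.26.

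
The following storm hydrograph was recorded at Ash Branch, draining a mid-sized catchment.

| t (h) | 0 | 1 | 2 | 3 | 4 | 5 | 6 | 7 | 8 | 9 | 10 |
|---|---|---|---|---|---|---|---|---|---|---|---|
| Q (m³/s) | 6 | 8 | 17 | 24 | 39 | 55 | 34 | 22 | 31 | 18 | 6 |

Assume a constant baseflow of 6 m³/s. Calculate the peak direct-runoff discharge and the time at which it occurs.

Q_p = 49.0 m³/s at t = 5 h

Subtracting baseflow gives direct-runoff ordinates: 0.0, 2.0, 11.0, 18.0, 33.0, 49.0, 28.0, 16.0, 25.0, 12.0, 0.0 m³/s.
The maximum is 49.0 m³/s, occurring at the reading for t = 5 h.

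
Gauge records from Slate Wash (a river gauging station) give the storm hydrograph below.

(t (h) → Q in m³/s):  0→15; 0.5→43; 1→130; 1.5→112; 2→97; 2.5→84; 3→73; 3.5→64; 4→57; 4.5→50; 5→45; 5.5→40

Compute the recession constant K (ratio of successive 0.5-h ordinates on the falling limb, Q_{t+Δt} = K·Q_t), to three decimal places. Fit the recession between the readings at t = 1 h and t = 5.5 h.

Using the recession-limb readings at t = 1 h and t = 5.5 h: Q falls from 130 to 40 m³/s over 9 intervals.
K = (Q₂/Q₁)^(1/9) = (40/130)^(1/9) = 0.877.

K ≈ 0.877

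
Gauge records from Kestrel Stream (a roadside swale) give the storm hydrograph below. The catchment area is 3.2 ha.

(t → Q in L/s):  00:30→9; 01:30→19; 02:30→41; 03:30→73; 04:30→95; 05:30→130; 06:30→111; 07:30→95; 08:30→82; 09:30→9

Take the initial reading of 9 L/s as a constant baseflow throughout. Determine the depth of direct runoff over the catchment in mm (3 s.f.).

d ≈ 64.6 mm

Direct runoff: 0.0, 10.0, 32.0, 64.0, 86.0, 121.0, 102.0, 86.0, 73.0, 0.0 L/s; ΣQ_DR = 574.0 L/s.
V = ΣQ_DR · Δt = 574.0 × 3600 s = 2.066 × 10^6 L.
Over A = 3.2 ha, depth = V / A = 64.6 mm.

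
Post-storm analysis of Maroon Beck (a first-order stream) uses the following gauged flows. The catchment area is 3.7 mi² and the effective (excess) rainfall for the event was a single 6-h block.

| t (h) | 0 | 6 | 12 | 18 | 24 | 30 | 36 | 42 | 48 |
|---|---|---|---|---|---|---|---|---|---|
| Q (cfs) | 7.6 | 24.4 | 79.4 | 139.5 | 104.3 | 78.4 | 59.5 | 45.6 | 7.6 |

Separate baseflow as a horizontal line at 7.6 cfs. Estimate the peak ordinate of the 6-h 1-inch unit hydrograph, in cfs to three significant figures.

U_p ≈ 110 cfs

Direct runoff: 0.0, 16.8, 71.8, 131.9, 96.7, 70.8, 51.9, 38.0, 0.0 cfs; ΣQ_DR = 477.9 cfs, peak = 131.9 cfs.
Runoff depth d = ΣQ_DR·Δt / A = 477.9 × 21600 / (3.7 mi²) = 1.201 in.
The 1-inch UH is the DRH scaled by (1 in)/d, so U_p = 131.9 × 1/1.201 = 110 cfs.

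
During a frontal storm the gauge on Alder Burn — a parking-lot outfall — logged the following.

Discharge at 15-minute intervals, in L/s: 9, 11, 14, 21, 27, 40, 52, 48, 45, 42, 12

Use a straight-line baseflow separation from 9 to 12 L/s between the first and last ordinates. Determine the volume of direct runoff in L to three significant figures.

Direct-runoff ordinates (Q − Q_b): 0.00, 1.70, 4.40, 11.10, 16.80, 29.50, 41.20, 36.90, 33.60, 30.30, 0.00 L/s.
ΣQ_DR = 205.5 L/s.
With Δt = 0.25 h = 900 s, V = ΣQ_DR · Δt = 205.5 × 900 = 1.85 × 10^5 L.

V ≈ 1.85 × 10^5 L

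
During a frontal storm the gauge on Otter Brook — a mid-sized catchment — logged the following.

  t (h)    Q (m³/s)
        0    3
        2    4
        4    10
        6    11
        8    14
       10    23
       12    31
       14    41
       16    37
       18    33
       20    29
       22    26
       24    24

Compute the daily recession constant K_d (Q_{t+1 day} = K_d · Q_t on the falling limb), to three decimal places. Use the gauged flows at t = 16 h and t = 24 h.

Between t = 16 h and t = 24 h the flow falls from 37 to 24 m³/s over 4×2 h = 8 h.
Per-interval ratio K = (24/37)^(1/4) = 0.8974; K_d = K^(24/2) = 0.273.

K_d ≈ 0.273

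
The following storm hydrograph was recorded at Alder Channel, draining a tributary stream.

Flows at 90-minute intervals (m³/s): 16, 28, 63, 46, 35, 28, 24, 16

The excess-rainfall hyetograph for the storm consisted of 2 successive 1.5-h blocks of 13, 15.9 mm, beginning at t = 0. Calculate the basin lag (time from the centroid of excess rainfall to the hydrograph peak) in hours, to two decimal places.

Centroid of excess rainfall: t_c = Σ P_i·t̄_i / ΣP_i = 1.5753 h (block centres at 0.75, 2.25 h).
Hydrograph peak occurs at t = 3 h, so basin lag t_L = 3 − 1.5753 = 1.42 h.

t_L ≈ 1.42 h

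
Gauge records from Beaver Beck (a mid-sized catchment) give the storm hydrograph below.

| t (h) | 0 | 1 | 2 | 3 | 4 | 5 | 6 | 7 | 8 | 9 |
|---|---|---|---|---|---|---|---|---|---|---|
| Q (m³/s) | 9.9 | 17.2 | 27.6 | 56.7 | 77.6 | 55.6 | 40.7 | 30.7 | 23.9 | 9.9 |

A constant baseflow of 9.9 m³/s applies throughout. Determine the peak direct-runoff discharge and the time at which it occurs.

Q_p = 67.7 m³/s at t = 4 h

Subtracting baseflow gives direct-runoff ordinates: 0.0, 7.3, 17.7, 46.8, 67.7, 45.7, 30.8, 20.8, 14.0, 0.0 m³/s.
The maximum is 67.7 m³/s, occurring at the reading for t = 4 h.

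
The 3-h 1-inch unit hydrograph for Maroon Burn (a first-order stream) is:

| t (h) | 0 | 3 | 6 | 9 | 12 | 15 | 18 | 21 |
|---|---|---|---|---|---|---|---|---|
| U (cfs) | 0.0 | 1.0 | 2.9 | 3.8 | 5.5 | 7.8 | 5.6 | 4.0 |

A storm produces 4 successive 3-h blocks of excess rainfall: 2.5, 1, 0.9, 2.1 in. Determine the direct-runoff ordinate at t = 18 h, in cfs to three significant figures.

Q ≈ 34.7 cfs

By discrete convolution, Q_j = Σ (P_i / 1 in) · U_{j−i}.
At t = 18 h (j=6): Q = (2.5/1)·5.6 + (1/1)·7.8 + (0.9/1)·5.5 + (2.1/1)·3.8 = 34.7 cfs.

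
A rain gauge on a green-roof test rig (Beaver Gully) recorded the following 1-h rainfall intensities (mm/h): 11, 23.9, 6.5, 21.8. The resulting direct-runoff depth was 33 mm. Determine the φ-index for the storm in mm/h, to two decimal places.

φ ≈ 7.90 mm/h

Only the 3 blocks with intensity above φ contribute runoff: 11, 23.9, 21.8 mm/h.
Σ(I−φ)·Δt = d  ⇒  (11+23.9+21.8 − 3φ)·1 = 33
φ = (56.70 − 33/1) / 3 = 7.90 mm/h.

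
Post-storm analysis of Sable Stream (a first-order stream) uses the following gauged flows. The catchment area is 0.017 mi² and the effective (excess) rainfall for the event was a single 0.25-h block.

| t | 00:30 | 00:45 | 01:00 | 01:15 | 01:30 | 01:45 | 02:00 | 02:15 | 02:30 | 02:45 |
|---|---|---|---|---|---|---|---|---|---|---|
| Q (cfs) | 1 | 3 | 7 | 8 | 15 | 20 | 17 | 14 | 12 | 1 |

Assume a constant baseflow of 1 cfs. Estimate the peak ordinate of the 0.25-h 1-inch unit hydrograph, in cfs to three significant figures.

Direct runoff: 0.0, 2.0, 6.0, 7.0, 14.0, 19.0, 16.0, 13.0, 11.0, 0.0 cfs; ΣQ_DR = 88.00 cfs, peak = 19.0 cfs.
Runoff depth d = ΣQ_DR·Δt / A = 88.00 × 900 / (0.017 mi²) = 2.005 in.
The 1-inch UH is the DRH scaled by (1 in)/d, so U_p = 19.0 × 1/2.005 = 9.47 cfs.

U_p ≈ 9.47 cfs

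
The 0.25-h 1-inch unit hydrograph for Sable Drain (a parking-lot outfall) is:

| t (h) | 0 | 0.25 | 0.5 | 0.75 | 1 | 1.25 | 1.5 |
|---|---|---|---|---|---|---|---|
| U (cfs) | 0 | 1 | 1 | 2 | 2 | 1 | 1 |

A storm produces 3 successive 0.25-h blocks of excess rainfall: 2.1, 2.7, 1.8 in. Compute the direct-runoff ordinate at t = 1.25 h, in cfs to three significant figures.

Q ≈ 11.1 cfs

By discrete convolution, Q_j = Σ (P_i / 1 in) · U_{j−i}.
At t = 1.25 h (j=5): Q = (2.1/1)·1 + (2.7/1)·2 + (1.8/1)·2 = 11.1 cfs.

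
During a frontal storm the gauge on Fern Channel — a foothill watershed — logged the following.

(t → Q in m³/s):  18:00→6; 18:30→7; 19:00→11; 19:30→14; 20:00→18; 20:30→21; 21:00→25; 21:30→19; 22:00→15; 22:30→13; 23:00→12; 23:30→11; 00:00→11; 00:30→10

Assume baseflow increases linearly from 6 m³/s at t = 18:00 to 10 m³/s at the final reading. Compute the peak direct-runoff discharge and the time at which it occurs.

Subtracting baseflow gives direct-runoff ordinates: 0.00, 0.69, 4.38, 7.08, 10.77, 13.46, 17.15, 10.85, 6.54, 4.23, 2.92, 1.62, 1.31, 0.00 m³/s.
The maximum is 17.15 m³/s, occurring at the reading for t = 21:00.

Q_p = 17.15 m³/s at t = 21:00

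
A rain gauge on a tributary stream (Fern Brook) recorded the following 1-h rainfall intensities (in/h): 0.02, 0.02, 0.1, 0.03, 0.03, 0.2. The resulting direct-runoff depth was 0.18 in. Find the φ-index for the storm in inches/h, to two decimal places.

φ ≈ 0.06 in/h

Only the 2 blocks with intensity above φ contribute runoff: 0.1, 0.2 in/h.
Σ(I−φ)·Δt = d  ⇒  (0.1+0.2 − 2φ)·1 = 0.18
φ = (0.3000 − 0.18/1) / 2 = 0.06 in/h.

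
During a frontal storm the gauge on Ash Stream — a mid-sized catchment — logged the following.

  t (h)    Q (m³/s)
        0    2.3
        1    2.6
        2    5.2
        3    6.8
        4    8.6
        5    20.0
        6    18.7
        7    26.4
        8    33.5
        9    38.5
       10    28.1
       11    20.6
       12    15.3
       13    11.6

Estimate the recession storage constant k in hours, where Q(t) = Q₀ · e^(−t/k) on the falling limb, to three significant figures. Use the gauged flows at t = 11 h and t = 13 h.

k ≈ 3.48 h

On the falling limb, Q drops from 20.6 to 11.6 m³/s between t = 11 h and t = 13 h (Δt = 2 h).
k = −Δt / ln(Q₂/Q₁) = −2 / ln(11.6/20.6) = 3.48 h.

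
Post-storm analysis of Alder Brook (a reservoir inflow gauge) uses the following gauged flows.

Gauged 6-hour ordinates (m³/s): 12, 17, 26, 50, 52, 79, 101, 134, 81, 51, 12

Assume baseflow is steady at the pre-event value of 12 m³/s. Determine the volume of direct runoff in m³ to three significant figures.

V ≈ 1.04 × 10^7 m³

Direct-runoff ordinates (Q − Q_b): 0.0, 5.0, 14.0, 38.0, 40.0, 67.0, 89.0, 122.0, 69.0, 39.0, 0.0 m³/s.
ΣQ_DR = 483.0 m³/s.
With Δt = 6 h = 21600 s, V = ΣQ_DR · Δt = 483.0 × 21600 = 1.04 × 10^7 m³.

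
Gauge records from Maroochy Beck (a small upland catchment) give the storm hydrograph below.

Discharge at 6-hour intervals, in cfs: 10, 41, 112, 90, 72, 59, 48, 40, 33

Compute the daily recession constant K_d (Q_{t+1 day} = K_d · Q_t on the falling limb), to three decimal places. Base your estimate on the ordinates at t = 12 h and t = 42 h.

Between t = 12 h and t = 42 h the flow falls from 112 to 40 cfs over 5×6 h = 30 h.
Per-interval ratio K = (40/112)^(1/5) = 0.8139; K_d = K^(24/6) = 0.439.

K_d ≈ 0.439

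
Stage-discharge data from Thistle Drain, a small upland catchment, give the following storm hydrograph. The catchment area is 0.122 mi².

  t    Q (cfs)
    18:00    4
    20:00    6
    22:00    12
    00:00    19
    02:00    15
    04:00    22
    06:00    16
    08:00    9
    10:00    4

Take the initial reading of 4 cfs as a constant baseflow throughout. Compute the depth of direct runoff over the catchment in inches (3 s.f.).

d ≈ 1.80 in

Direct runoff: 0.0, 2.0, 8.0, 15.0, 11.0, 18.0, 12.0, 5.0, 0.0 cfs; ΣQ_DR = 71.00 cfs.
V = ΣQ_DR · Δt = 71.00 × 7200 s = 5.112 × 10^5 ft³.
Over A = 0.122 mi², depth = V / A = 1.80 in.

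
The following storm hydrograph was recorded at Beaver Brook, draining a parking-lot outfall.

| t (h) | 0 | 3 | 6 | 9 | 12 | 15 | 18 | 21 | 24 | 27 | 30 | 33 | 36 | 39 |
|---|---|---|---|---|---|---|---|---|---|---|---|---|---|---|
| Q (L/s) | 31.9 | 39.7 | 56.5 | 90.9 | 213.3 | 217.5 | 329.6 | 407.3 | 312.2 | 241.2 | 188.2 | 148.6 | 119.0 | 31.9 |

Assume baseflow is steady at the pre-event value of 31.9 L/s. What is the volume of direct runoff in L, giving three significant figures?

V ≈ 2.14 × 10^7 L

Direct-runoff ordinates (Q − Q_b): 0.0, 7.8, 24.6, 59.0, 181.4, 185.6, 297.7, 375.4, 280.3, 209.3, 156.3, 116.7, 87.1, 0.0 L/s.
ΣQ_DR = 1981 L/s.
With Δt = 3 h = 10800 s, V = ΣQ_DR · Δt = 1981 × 10800 = 2.14 × 10^7 L.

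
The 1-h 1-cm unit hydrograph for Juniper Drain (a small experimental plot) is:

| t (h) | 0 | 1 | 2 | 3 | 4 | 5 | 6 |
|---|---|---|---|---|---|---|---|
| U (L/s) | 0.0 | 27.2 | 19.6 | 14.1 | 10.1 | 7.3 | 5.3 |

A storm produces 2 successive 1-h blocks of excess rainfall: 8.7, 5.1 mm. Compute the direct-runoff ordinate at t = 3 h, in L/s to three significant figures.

By discrete convolution, Q_j = Σ (P_i / 10 mm) · U_{j−i}.
At t = 3 h (j=3): Q = (8.7/10)·14.1 + (5.1/10)·19.6 = 22.3 L/s.

Q ≈ 22.3 L/s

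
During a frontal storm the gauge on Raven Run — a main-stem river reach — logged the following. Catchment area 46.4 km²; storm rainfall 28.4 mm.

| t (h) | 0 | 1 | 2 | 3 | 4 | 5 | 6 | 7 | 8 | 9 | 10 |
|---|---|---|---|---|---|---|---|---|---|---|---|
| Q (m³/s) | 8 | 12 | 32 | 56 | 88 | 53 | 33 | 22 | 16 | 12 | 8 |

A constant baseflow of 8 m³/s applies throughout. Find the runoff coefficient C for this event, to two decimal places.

C ≈ 0.69

ΣQ_DR = 252.0 m³/s; V = ΣQ_DR·Δt = 9.072 × 10^5 m³.
Runoff depth d = V / A = 19.55 mm.
C = d / P = 19.55 / 28.4 = 0.69.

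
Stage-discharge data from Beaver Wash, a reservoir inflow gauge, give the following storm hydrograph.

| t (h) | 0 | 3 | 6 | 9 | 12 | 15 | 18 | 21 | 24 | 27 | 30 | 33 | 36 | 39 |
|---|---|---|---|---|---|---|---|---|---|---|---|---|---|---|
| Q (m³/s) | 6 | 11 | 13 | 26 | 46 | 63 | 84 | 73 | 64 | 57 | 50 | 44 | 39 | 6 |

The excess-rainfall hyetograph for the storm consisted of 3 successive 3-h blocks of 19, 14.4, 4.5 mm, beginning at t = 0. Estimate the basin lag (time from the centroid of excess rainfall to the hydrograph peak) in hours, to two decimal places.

t_L ≈ 14.65 h

Centroid of excess rainfall: t_c = Σ P_i·t̄_i / ΣP_i = 3.3522 h (block centres at 1.5, 4.5, 7.5 h).
Hydrograph peak occurs at t = 18 h, so basin lag t_L = 18 − 3.3522 = 14.65 h.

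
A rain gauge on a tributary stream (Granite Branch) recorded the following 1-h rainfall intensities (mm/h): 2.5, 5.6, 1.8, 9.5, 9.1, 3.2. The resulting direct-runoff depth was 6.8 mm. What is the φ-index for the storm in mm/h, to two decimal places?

Only the 2 blocks with intensity above φ contribute runoff: 9.5, 9.1 mm/h.
Σ(I−φ)·Δt = d  ⇒  (9.5+9.1 − 2φ)·1 = 6.8
φ = (18.60 − 6.8/1) / 2 = 5.90 mm/h.

φ ≈ 5.90 mm/h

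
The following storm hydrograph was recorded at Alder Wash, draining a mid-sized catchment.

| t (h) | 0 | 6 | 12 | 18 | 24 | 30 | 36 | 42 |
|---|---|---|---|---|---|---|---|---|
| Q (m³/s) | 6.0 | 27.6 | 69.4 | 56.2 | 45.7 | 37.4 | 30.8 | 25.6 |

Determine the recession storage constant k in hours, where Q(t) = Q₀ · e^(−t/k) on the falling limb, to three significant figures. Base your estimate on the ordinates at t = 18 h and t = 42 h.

On the falling limb, Q drops from 56.2 to 25.6 m³/s between t = 18 h and t = 42 h (Δt = 24 h).
k = −Δt / ln(Q₂/Q₁) = −24 / ln(25.6/56.2) = 30.5 h.

k ≈ 30.5 h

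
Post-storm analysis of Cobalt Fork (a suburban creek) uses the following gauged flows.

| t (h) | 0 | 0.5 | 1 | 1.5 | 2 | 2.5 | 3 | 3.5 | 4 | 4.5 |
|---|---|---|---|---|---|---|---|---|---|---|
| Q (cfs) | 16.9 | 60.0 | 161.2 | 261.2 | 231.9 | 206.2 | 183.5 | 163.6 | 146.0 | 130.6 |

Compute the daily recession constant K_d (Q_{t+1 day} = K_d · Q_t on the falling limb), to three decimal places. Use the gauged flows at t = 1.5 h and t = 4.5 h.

K_d ≈ 0.004

Between t = 1.5 h and t = 4.5 h the flow falls from 261.2 to 130.6 cfs over 6×0.5 h = 3 h.
Per-interval ratio K = (130.6/261.2)^(1/6) = 0.8909; K_d = K^(24/0.5) = 0.004.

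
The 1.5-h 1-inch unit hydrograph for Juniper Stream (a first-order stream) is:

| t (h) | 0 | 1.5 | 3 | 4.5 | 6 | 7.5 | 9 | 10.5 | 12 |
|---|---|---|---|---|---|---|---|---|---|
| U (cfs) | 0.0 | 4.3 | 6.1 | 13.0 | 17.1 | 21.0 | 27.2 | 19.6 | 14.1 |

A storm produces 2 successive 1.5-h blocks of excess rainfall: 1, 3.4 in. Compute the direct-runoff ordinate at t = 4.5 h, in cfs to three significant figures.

By discrete convolution, Q_j = Σ (P_i / 1 in) · U_{j−i}.
At t = 4.5 h (j=3): Q = (1/1)·13.0 + (3.4/1)·6.1 = 33.7 cfs.

Q ≈ 33.7 cfs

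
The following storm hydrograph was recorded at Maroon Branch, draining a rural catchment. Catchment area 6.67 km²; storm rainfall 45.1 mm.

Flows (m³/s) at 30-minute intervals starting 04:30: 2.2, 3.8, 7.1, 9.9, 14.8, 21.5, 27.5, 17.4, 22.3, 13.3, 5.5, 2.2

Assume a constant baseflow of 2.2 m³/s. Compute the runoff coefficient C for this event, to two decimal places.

ΣQ_DR = 121.1 m³/s; V = ΣQ_DR·Δt = 2.180 × 10^5 m³.
Runoff depth d = V / A = 32.68 mm.
C = d / P = 32.68 / 45.1 = 0.72.

C ≈ 0.72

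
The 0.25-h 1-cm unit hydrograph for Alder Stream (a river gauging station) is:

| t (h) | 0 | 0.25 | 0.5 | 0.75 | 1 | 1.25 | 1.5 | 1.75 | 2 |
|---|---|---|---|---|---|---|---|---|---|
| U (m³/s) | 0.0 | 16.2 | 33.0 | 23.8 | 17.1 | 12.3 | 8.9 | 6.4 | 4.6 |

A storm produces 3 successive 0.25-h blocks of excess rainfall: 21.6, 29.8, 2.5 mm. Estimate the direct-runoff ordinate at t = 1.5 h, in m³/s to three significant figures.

By discrete convolution, Q_j = Σ (P_i / 10 mm) · U_{j−i}.
At t = 1.5 h (j=6): Q = (21.6/10)·8.9 + (29.8/10)·12.3 + (2.5/10)·17.1 = 60.2 m³/s.

Q ≈ 60.2 m³/s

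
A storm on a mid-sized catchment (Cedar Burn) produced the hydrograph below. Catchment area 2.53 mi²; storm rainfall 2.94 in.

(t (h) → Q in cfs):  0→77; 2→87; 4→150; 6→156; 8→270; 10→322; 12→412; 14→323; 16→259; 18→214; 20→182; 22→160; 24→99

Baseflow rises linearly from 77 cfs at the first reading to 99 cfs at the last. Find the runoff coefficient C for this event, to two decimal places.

C ≈ 0.65

ΣQ_DR = 1567 cfs; V = ΣQ_DR·Δt = 1.128 × 10^7 ft³.
Runoff depth d = V / A = 1.920 in.
C = d / P = 1.920 / 2.94 = 0.65.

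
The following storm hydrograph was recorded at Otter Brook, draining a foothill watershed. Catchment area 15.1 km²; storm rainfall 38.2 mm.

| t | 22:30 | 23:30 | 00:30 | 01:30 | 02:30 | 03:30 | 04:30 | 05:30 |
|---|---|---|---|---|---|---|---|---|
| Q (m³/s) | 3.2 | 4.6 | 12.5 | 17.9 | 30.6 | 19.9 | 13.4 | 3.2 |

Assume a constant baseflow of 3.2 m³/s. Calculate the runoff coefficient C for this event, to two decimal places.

C ≈ 0.50

ΣQ_DR = 79.70 m³/s; V = ΣQ_DR·Δt = 2.869 × 10^5 m³.
Runoff depth d = V / A = 19.00 mm.
C = d / P = 19.00 / 38.2 = 0.50.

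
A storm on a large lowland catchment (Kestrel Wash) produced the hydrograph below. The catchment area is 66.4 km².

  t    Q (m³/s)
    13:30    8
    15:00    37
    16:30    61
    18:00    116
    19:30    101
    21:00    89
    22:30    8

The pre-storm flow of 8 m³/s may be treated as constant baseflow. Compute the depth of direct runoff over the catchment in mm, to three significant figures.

d ≈ 29.6 mm

Direct runoff: 0.0, 29.0, 53.0, 108.0, 93.0, 81.0, 0.0 m³/s; ΣQ_DR = 364.0 m³/s.
V = ΣQ_DR · Δt = 364.0 × 5400 s = 1.966 × 10^6 m³.
Over A = 66.4 km², depth = V / A = 29.6 mm.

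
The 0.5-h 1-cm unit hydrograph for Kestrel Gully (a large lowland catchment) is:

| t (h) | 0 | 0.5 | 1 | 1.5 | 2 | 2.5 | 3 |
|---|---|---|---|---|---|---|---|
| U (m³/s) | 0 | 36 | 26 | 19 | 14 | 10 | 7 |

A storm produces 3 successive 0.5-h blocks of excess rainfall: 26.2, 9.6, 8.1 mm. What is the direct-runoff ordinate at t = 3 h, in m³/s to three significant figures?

By discrete convolution, Q_j = Σ (P_i / 10 mm) · U_{j−i}.
At t = 3 h (j=6): Q = (26.2/10)·7 + (9.6/10)·10 + (8.1/10)·14 = 39.3 m³/s.

Q ≈ 39.3 m³/s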